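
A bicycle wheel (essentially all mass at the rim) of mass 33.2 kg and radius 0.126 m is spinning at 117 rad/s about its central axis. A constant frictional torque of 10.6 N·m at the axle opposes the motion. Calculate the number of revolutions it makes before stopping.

≈ 54.2 revolutions

I = MR² = (33.2)(0.126)² = 0.5271 kg·m².
The net torque has magnitude 10.6 N·m, opposing ω.
|α| = τ/I = 10.60/0.5271 = 20.11 rad/s² (deceleration).
ω² = ω₀² − 2|α|θ with ω = 0 ⇒ θ = ω₀²/(2|α|) = 340.3 rad = 54.17 rev.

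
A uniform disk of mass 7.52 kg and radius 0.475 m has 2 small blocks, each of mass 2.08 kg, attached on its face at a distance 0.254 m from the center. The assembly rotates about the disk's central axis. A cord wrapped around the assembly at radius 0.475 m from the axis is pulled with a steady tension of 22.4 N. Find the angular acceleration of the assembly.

α ≈ 9.53 rad/s²

I_disk = ½MR² = ½(7.52)(0.475)² = 0.8483 kg·m².
I_blocks = 2·m·r² = 2(2.08)(0.254)² = 0.2684 kg·m².
Total I = 1.117 kg·m².
τ = F r = (22.4)(0.475) = 10.64 N·m.
α = τ/I = 10.64/1.117 = 9.528 rad/s².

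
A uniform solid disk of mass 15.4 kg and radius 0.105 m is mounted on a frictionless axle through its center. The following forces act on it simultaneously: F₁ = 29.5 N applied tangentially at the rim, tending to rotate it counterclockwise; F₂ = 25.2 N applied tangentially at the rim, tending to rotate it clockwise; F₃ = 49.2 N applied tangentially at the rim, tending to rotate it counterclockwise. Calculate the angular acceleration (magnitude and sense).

I = ½MR² = (1/2)(15.4)(0.105)² = 0.08489 kg·m².
Taking counterclockwise as positive: τ₁ = +(29.5)(0.105) = +3.097 N·m; τ₂ = −(25.2)(0.105) = −2.646 N·m; τ₃ = +(49.2)(0.105) = +5.166 N·m.
Net torque τ = 5.617 N·m.
α = τ/I = 5.617/0.08489 = 66.17 rad/s².

α ≈ 66.2 rad/s², counterclockwise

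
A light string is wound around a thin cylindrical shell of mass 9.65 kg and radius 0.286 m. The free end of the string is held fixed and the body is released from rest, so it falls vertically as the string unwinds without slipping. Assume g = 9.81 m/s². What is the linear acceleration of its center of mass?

a ≈ 4.91 m/s²

Translation: Mg − T = Ma. Rotation about the center: TR = Iα with I = MR².
With a = αR: T = (I/R²)a = M a, so Mg = (1 + 1.000)Ma.
a = g/(1 + 1.000) = 9.81/2.000 = 4.905 m/s².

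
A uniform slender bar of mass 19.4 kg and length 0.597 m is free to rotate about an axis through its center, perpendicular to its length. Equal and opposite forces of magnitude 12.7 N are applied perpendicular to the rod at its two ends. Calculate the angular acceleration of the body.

α ≈ 13.2 rad/s²

I = (1/12)ML² = (1/12)(19.4)(0.597)² = 0.5762 kg·m².
The couple gives τ = F·(L/2) + F·(L/2) = F L = (12.7)(0.597) = 7.582 N·m.
Newton's second law for rotation, τ = Iα, gives α = τ/I = 7.582/0.5762 = 13.16 rad/s².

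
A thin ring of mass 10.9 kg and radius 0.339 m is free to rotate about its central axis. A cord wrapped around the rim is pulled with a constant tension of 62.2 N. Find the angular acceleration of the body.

α ≈ 16.8 rad/s²

I = MR² = (10.9)(0.339)² = 1.253 kg·m².
τ = F R = (62.2)(0.339) = 21.09 N·m.
Newton's second law for rotation, τ = Iα, gives α = τ/I = 21.09/1.253 = 16.83 rad/s².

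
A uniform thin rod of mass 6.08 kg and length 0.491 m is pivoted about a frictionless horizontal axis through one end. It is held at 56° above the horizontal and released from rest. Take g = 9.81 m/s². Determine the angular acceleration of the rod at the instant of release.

About the pivot, I = (1/3)ML² = (1/3)(6.08)(0.491)² = 0.4886 kg·m².
The weight acts at the center, a distance L/2 = 0.2455 m from the pivot; τ = Mg(L/2) cos 56° = 8.188 N·m.
α = τ/I = 8.188/0.4886 = 16.76 rad/s².

α ≈ 16.8 rad/s²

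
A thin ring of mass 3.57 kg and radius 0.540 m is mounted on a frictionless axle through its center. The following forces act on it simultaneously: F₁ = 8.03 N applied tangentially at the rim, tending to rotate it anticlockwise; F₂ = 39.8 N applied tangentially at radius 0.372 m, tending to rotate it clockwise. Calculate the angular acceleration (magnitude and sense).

I = MR² = (3.57)(0.540)² = 1.041 kg·m².
Taking anticlockwise as positive: τ₁ = +(8.03)(0.540) = +4.336 N·m; τ₂ = −(39.8)(0.372) = −14.81 N·m.
Net torque τ = -10.47 N·m.
α = τ/I = -10.47/1.041 = -10.06 rad/s².

α ≈ 10.1 rad/s², clockwise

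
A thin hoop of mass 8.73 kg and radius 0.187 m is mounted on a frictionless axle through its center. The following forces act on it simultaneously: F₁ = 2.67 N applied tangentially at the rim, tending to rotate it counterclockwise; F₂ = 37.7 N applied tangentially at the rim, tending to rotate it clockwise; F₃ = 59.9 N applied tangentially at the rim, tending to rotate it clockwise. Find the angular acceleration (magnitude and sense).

I = MR² = (8.73)(0.187)² = 0.3053 kg·m².
Taking counterclockwise as positive: τ₁ = +(2.67)(0.187) = +0.4993 N·m; τ₂ = −(37.7)(0.187) = −7.050 N·m; τ₃ = −(59.9)(0.187) = −11.20 N·m.
Net torque τ = -17.75 N·m.
α = τ/I = -17.75/0.3053 = -58.15 rad/s².

α ≈ 58.1 rad/s², clockwise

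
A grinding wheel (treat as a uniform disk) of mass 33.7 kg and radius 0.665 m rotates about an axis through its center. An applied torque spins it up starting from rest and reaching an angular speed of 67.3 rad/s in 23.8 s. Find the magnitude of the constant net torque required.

I = ½MR² = (1/2)(33.7)(0.665)² = 7.451 kg·m².
α = Δω/Δt = (67.3 − 0)/23.8 = 2.828 rad/s².
τ = Iα = (7.451)(2.828) = 21.07 N·m.

τ ≈ 21.1 N·m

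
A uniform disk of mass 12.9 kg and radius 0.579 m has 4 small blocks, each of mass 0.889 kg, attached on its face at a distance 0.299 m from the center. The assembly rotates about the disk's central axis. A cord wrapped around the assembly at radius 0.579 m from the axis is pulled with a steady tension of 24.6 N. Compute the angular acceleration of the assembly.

I_disk = ½MR² = ½(12.9)(0.579)² = 2.162 kg·m².
I_blocks = 4·m·r² = 4(0.889)(0.299)² = 0.3179 kg·m².
Total I = 2.480 kg·m².
τ = F r = (24.6)(0.579) = 14.24 N·m.
α = τ/I = 14.24/2.480 = 5.743 rad/s².

α ≈ 5.74 rad/s²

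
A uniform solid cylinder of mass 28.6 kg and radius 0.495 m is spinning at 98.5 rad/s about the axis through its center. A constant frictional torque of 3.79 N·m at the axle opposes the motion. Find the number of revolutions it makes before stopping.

I = ½MR² = (1/2)(28.6)(0.495)² = 3.504 kg·m².
The net torque has magnitude 3.79 N·m, opposing ω.
|α| = τ/I = 3.790/3.504 = 1.082 rad/s² (deceleration).
ω² = ω₀² − 2|α|θ with ω = 0 ⇒ θ = ω₀²/(2|α|) = 4485 rad = 713.8 rev.

≈ 714 revolutions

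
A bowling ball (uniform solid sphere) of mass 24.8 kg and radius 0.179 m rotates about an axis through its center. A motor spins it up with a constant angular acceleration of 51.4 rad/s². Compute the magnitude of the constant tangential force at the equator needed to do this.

F ≈ 91.3 N

I = (2/5)MR² = (2/5)(24.8)(0.179)² = 0.3178 kg·m².
The required torque is τ = Iα = (0.3178)(51.40) = 16.34 N·m.
A tangential force at the equator gives τ = FR, so F = τ/R = 16.34/0.179 = 91.27 N.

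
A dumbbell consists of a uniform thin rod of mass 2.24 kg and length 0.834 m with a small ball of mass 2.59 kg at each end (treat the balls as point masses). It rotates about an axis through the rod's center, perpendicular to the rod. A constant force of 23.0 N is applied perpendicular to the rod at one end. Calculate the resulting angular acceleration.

α ≈ 9.31 rad/s²

I_rod = (1/12)ML² = (1/12)(2.24)(0.834)² = 0.1298 kg·m².
I_balls = 2·m·(L/2)² = 2(2.59)(0.4170)² = 0.9007 kg·m².
Total I = 1.031 kg·m².
τ = F·(L/2) = (23.0)(0.417) = 9.591 N·m.
α = τ/I = 9.591/1.031 = 9.306 rad/s².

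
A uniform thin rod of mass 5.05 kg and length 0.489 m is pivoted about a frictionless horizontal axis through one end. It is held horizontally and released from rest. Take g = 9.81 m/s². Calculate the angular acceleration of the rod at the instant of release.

α ≈ 30.1 rad/s²

About the pivot, I = (1/3)ML² = (1/3)(5.05)(0.489)² = 0.4025 kg·m².
The weight acts at the center, a distance L/2 = 0.2445 m from the pivot; τ = Mg(L/2) = 12.11 N·m.
α = τ/I = 12.11/0.4025 = 30.09 rad/s².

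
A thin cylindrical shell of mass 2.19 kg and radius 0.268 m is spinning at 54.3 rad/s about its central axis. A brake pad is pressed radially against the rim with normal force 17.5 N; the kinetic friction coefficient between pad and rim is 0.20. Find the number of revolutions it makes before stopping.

≈ 39.3 revolutions

I = MR² = (2.19)(0.268)² = 0.1573 kg·m².
Friction force f = μN = (0.20)(17.5) = 3.500 N at the rim; torque magnitude τ = fR = 0.9380 N·m, opposing ω.
|α| = τ/I = 0.9380/0.1573 = 5.963 rad/s² (deceleration).
ω² = ω₀² − 2|α|θ with ω = 0 ⇒ θ = ω₀²/(2|α|) = 247.2 rad = 39.35 rev.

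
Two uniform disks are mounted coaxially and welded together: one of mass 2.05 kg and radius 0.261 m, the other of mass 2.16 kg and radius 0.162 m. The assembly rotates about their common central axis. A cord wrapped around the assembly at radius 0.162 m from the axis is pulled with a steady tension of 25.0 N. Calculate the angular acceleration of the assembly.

I = ½M₁R₁² + ½M₂R₂² = ½(2.05)(0.261)² + ½(2.16)(0.162)² = 0.09817 kg·m².
τ = F r = (25.0)(0.162) = 4.050 N·m.
α = τ/I = 4.050/0.09817 = 41.26 rad/s².

α ≈ 41.3 rad/s²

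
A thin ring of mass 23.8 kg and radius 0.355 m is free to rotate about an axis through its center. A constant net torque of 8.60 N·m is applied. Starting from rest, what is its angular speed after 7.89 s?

ω ≈ 22.6 rad/s

I = MR² = (23.8)(0.355)² = 2.999 kg·m².
α = τ/I = 8.60/2.999 = 2.867 rad/s².
ω = ω₀ + αt = 0 + (2.867)(7.89) = 22.62 rad/s.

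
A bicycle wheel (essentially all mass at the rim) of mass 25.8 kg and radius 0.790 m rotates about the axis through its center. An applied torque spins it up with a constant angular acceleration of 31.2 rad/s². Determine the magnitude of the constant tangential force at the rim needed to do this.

F ≈ 636 N

I = MR² = (25.8)(0.790)² = 16.10 kg·m².
The required torque is τ = Iα = (16.10)(31.20) = 502.4 N·m.
A tangential force at the rim gives τ = FR, so F = τ/R = 502.4/0.790 = 635.9 N.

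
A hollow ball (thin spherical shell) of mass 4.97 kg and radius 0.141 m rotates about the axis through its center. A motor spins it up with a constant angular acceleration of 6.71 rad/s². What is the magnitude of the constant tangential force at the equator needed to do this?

I = (2/3)MR² = (2/3)(4.97)(0.141)² = 0.06587 kg·m².
The required torque is τ = Iα = (0.06587)(6.710) = 0.4420 N·m.
A tangential force at the equator gives τ = FR, so F = τ/R = 0.4420/0.141 = 3.135 N.

F ≈ 3.13 N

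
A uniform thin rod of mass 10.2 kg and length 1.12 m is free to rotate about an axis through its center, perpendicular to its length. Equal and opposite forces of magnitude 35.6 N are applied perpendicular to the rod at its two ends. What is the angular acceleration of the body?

α ≈ 37.4 rad/s²

I = (1/12)ML² = (1/12)(10.2)(1.12)² = 1.066 kg·m².
The couple gives τ = F·(L/2) + F·(L/2) = F L = (35.6)(1.12) = 39.87 N·m.
From τ = Iα: α = 39.87/1.066 = 37.39 rad/s².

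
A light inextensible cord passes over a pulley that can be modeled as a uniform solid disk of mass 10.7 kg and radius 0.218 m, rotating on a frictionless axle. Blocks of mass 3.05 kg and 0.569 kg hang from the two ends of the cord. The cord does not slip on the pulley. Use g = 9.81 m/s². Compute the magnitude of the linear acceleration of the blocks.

a ≈ 2.71 m/s²

I = ½MR² = (1/2)(10.7)(0.218)² = 0.2543 kg·m².
Heavier block: m₁g − T₁ = m₁a. Lighter block: T₂ − m₂g = m₂a.
Pulley: (T₁ − T₂)R = Iα = I(a/R), so T₁ − T₂ = (I/R²)a = (1/2)M_p a = 5.350·a.
Adding the three: (m₁ − m₂)g = (m₁ + m₂ + 5.350)a, so a = (3.05 − 0.569)(9.81)/(3.05 + 0.569 + 5.350) = 2.714 m/s².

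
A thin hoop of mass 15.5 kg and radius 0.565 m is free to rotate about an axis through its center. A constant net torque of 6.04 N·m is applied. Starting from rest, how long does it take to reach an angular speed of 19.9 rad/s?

I = MR² = (15.5)(0.565)² = 4.948 kg·m².
α = τ/I = 6.04/4.948 = 1.221 rad/s².
ω = αt ⇒ t = ω/α = 19.9/1.221 = 16.30 s.

t ≈ 16.3 s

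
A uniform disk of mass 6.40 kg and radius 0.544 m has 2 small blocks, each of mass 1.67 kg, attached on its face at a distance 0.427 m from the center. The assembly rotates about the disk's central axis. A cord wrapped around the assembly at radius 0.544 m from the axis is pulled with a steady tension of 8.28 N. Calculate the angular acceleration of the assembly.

α ≈ 2.89 rad/s²

I_disk = ½MR² = ½(6.40)(0.544)² = 0.9470 kg·m².
I_blocks = 2·m·r² = 2(1.67)(0.427)² = 0.6090 kg·m².
Total I = 1.556 kg·m².
τ = F r = (8.28)(0.544) = 4.504 N·m.
α = τ/I = 4.504/1.556 = 2.895 rad/s².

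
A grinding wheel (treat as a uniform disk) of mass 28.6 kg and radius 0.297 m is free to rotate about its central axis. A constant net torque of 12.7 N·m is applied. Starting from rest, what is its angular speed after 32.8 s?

I = ½MR² = (1/2)(28.6)(0.297)² = 1.261 kg·m².
α = τ/I = 12.7/1.261 = 10.07 rad/s².
ω = ω₀ + αt = 0 + (10.07)(32.8) = 330.2 rad/s.

ω ≈ 330 rad/s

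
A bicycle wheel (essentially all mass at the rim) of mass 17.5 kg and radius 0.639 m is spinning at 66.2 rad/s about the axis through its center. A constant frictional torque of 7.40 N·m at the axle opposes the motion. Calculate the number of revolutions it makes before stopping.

≈ 337 revolutions

I = MR² = (17.5)(0.639)² = 7.146 kg·m².
The net torque has magnitude 7.40 N·m, opposing ω.
|α| = τ/I = 7.400/7.146 = 1.036 rad/s² (deceleration).
ω² = ω₀² − 2|α|θ with ω = 0 ⇒ θ = ω₀²/(2|α|) = 2116 rad = 336.8 rev.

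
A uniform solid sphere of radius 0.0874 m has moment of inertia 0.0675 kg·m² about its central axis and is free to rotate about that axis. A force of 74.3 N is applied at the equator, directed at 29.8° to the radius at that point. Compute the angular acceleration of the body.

α ≈ 47.8 rad/s²

Only the tangential component produces torque: τ = F R sinθ = (74.3)(0.0874) sin 29.8° = 3.227 N·m.
From τ = Iα: α = 3.227/0.06750 = 47.81 rad/s².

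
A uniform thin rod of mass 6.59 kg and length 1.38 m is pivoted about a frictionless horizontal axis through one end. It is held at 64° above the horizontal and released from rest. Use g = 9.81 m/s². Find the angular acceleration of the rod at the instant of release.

About the pivot, I = (1/3)ML² = (1/3)(6.59)(1.38)² = 4.183 kg·m².
The weight acts at the center, a distance L/2 = 0.6900 m from the pivot; τ = Mg(L/2) cos 64° = 19.55 N·m.
α = τ/I = 19.55/4.183 = 4.674 rad/s².
(Equivalently α = (3g/(2L)) cos 64° = 4.674 rad/s².)

α ≈ 4.67 rad/s²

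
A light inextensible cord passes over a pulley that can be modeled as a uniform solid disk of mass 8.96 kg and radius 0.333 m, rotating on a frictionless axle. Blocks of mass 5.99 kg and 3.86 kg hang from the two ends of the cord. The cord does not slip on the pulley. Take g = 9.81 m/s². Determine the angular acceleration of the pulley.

I = ½MR² = (1/2)(8.96)(0.333)² = 0.4968 kg·m².
Heavier block: m₁g − T₁ = m₁a. Lighter block: T₂ − m₂g = m₂a.
Pulley: (T₁ − T₂)R = Iα = I(a/R), so T₁ − T₂ = (I/R²)a = (1/2)M_p a = 4.480·a.
Adding the three: (m₁ − m₂)g = (m₁ + m₂ + 4.480)a, so a = (5.99 − 3.86)(9.81)/(5.99 + 3.86 + 4.480) = 1.458 m/s².
α = a/R = 1.458/0.333 = 4.379 rad/s².

α ≈ 4.38 rad/s²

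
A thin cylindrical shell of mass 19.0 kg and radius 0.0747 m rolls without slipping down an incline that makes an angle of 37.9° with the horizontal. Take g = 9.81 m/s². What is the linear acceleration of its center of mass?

a ≈ 3.01 m/s²

Translation along the incline: Mg sinθ − f = Ma.
Rotation about the center: fR = Iα with I = MR². No-slip gives a = αR, so f = (I/R²)a = M a.
Substituting: Mg sinθ = (1 + 1.000)Ma, so a = g sinθ/(1 + 1.000) = (9.81) sin 37.9° / 2.000 = 3.013 m/s².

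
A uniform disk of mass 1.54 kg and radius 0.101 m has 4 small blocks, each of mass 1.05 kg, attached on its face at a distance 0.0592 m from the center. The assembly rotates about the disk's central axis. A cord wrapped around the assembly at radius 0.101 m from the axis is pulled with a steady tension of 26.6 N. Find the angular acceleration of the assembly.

I_disk = ½MR² = ½(1.54)(0.101)² = 0.007855 kg·m².
I_blocks = 4·m·r² = 4(1.05)(0.0592)² = 0.01472 kg·m².
Total I = 0.02257 kg·m².
τ = F r = (26.6)(0.101) = 2.687 N·m.
α = τ/I = 2.687/0.02257 = 119.0 rad/s².

α ≈ 119 rad/s²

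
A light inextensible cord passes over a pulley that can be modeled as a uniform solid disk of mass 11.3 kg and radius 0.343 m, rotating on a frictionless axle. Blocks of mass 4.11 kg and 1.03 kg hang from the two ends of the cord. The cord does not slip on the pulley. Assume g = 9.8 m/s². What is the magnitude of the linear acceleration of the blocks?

a ≈ 2.80 m/s²

I = ½MR² = (1/2)(11.3)(0.343)² = 0.6647 kg·m².
Heavier block: m₁g − T₁ = m₁a. Lighter block: T₂ − m₂g = m₂a.
Pulley: (T₁ − T₂)R = Iα = I(a/R), so T₁ − T₂ = (I/R²)a = (1/2)M_p a = 5.650·a.
Adding the three: (m₁ − m₂)g = (m₁ + m₂ + 5.650)a, so a = (4.11 − 1.03)(9.8)/(4.11 + 1.03 + 5.650) = 2.797 m/s².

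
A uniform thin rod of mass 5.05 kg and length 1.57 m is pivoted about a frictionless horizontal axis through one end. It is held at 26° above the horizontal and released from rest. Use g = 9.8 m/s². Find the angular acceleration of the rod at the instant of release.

α ≈ 8.42 rad/s²

About the pivot, I = (1/3)ML² = (1/3)(5.05)(1.57)² = 4.149 kg·m².
The weight acts at the center, a distance L/2 = 0.7850 m from the pivot; τ = Mg(L/2) cos 26° = 34.92 N·m.
α = τ/I = 34.92/4.149 = 8.415 rad/s².
(Equivalently α = (3g/(2L)) cos 26° = 8.415 rad/s².)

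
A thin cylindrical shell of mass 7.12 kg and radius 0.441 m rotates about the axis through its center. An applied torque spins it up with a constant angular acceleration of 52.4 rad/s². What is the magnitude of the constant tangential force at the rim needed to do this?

F ≈ 165 N

I = MR² = (7.12)(0.441)² = 1.385 kg·m².
The required torque is τ = Iα = (1.385)(52.40) = 72.56 N·m.
A tangential force at the rim gives τ = FR, so F = τ/R = 72.56/0.441 = 164.5 N.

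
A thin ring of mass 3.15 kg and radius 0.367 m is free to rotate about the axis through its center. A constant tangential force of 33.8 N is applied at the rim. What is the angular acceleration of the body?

α ≈ 29.2 rad/s²

I = MR² = (3.15)(0.367)² = 0.4243 kg·m².
τ = F R = (33.8)(0.367) = 12.40 N·m.
Newton's second law for rotation, τ = Iα, gives α = τ/I = 12.40/0.4243 = 29.24 rad/s².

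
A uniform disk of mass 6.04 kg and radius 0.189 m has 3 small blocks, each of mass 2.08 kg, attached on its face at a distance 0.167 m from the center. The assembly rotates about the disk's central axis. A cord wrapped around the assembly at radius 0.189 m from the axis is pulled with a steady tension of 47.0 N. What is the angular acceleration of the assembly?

α ≈ 31.5 rad/s²

I_disk = ½MR² = ½(6.04)(0.189)² = 0.1079 kg·m².
I_blocks = 3·m·r² = 3(2.08)(0.167)² = 0.1740 kg·m².
Total I = 0.2819 kg·m².
τ = F r = (47.0)(0.189) = 8.883 N·m.
α = τ/I = 8.883/0.2819 = 31.51 rad/s².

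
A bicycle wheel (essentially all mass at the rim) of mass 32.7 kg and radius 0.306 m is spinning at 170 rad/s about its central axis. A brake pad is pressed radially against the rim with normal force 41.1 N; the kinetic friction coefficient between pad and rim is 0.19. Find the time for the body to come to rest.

t ≈ 218 s

I = MR² = (32.7)(0.306)² = 3.062 kg·m².
Friction force f = μN = (0.19)(41.1) = 7.809 N at the rim; torque magnitude τ = fR = 2.390 N·m, opposing ω.
|α| = τ/I = 2.390/3.062 = 0.7804 rad/s² (deceleration).
0 = ω₀ − |α|t ⇒ t = ω₀/|α| = 170/0.7804 = 217.8 s.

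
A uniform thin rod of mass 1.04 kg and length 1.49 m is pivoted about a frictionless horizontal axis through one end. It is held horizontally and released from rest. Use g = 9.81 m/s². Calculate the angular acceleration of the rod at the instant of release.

α ≈ 9.88 rad/s²

About the pivot, I = (1/3)ML² = (1/3)(1.04)(1.49)² = 0.7696 kg·m².
The weight acts at the center, a distance L/2 = 0.7450 m from the pivot; τ = Mg(L/2) = 7.601 N·m.
α = τ/I = 7.601/0.7696 = 9.876 rad/s².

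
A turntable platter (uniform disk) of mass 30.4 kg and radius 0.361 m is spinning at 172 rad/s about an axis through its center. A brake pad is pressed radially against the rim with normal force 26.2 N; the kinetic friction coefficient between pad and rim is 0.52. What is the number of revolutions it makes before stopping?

≈ 948 revolutions

I = ½MR² = (1/2)(30.4)(0.361)² = 1.981 kg·m².
Friction force f = μN = (0.52)(26.2) = 13.62 N at the rim; torque magnitude τ = fR = 4.918 N·m, opposing ω.
|α| = τ/I = 4.918/1.981 = 2.483 rad/s² (deceleration).
ω² = ω₀² − 2|α|θ with ω = 0 ⇒ θ = ω₀²/(2|α|) = 5958 rad = 948.2 rev.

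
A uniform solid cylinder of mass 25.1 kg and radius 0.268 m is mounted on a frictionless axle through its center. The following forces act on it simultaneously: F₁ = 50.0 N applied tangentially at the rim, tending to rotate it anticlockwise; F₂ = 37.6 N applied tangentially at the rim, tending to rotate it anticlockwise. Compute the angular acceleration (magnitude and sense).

I = ½MR² = (1/2)(25.1)(0.268)² = 0.9014 kg·m².
Taking anticlockwise as positive: τ₁ = +(50.0)(0.268) = +13.40 N·m; τ₂ = +(37.6)(0.268) = +10.08 N·m.
Net torque τ = 23.48 N·m.
α = τ/I = 23.48/0.9014 = 26.05 rad/s².

α ≈ 26.0 rad/s², anticlockwise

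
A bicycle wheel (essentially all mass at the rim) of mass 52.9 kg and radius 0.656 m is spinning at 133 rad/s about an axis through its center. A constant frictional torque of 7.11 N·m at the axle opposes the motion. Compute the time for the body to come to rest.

I = MR² = (52.9)(0.656)² = 22.76 kg·m².
The net torque has magnitude 7.11 N·m, opposing ω.
|α| = τ/I = 7.110/22.76 = 0.3123 rad/s² (deceleration).
0 = ω₀ − |α|t ⇒ t = ω₀/|α| = 133/0.3123 = 425.8 s.

t ≈ 426 s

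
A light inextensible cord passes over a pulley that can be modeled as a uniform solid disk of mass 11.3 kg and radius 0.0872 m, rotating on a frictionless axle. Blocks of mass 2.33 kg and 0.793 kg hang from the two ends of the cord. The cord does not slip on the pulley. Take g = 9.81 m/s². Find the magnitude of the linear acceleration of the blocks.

a ≈ 1.72 m/s²

I = ½MR² = (1/2)(11.3)(0.0872)² = 0.04296 kg·m².
Heavier block: m₁g − T₁ = m₁a. Lighter block: T₂ − m₂g = m₂a.
Pulley: (T₁ − T₂)R = Iα = I(a/R), so T₁ − T₂ = (I/R²)a = (1/2)M_p a = 5.650·a.
Adding the three: (m₁ − m₂)g = (m₁ + m₂ + 5.650)a, so a = (2.33 − 0.793)(9.81)/(2.33 + 0.793 + 5.650) = 1.719 m/s².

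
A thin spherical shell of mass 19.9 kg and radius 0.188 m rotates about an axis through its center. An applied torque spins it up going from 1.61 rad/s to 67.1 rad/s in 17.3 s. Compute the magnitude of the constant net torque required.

τ ≈ 1.78 N·m

I = (2/3)MR² = (2/3)(19.9)(0.188)² = 0.4689 kg·m².
α = Δω/Δt = (67.1 − 1.61)/17.3 = 3.786 rad/s².
τ = Iα = (0.4689)(3.786) = 1.775 N·m.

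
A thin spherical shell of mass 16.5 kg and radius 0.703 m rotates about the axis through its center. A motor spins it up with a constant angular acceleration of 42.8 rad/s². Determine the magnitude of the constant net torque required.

τ ≈ 233 N·m

I = (2/3)MR² = (2/3)(16.5)(0.703)² = 5.436 kg·m².
τ = Iα = (5.436)(42.80) = 232.7 N·m.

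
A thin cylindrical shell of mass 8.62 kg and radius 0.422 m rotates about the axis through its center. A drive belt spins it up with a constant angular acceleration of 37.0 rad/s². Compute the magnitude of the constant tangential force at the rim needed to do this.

F ≈ 135 N

I = MR² = (8.62)(0.422)² = 1.535 kg·m².
The required torque is τ = Iα = (1.535)(37.00) = 56.80 N·m.
A tangential force at the rim gives τ = FR, so F = τ/R = 56.80/0.422 = 134.6 N.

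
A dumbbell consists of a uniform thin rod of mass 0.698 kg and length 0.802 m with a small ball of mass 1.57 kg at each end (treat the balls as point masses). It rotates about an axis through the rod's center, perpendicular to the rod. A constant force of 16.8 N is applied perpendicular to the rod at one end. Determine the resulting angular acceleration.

α ≈ 12.4 rad/s²

I_rod = (1/12)ML² = (1/12)(0.698)(0.802)² = 0.03741 kg·m².
I_balls = 2·m·(L/2)² = 2(1.57)(0.4010)² = 0.5049 kg·m².
Total I = 0.5423 kg·m².
τ = F·(L/2) = (16.8)(0.401) = 6.737 N·m.
α = τ/I = 6.737/0.5423 = 12.42 rad/s².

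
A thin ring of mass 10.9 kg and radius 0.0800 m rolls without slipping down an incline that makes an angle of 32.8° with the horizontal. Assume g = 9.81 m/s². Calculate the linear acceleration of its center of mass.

Translation along the incline: Mg sinθ − f = Ma.
Rotation about the center: fR = Iα with I = MR². No-slip gives a = αR, so f = (I/R²)a = M a.
Substituting: Mg sinθ = (1 + 1.000)Ma, so a = g sinθ/(1 + 1.000) = (9.81) sin 32.8° / 2.000 = 2.657 m/s².

a ≈ 2.66 m/s²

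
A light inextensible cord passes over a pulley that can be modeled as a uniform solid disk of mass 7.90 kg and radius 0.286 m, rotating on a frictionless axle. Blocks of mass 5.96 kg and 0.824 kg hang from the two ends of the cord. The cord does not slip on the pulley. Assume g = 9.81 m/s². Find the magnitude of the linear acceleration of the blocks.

a ≈ 4.69 m/s²

I = ½MR² = (1/2)(7.90)(0.286)² = 0.3231 kg·m².
Heavier block: m₁g − T₁ = m₁a. Lighter block: T₂ − m₂g = m₂a.
Pulley: (T₁ − T₂)R = Iα = I(a/R), so T₁ − T₂ = (I/R²)a = (1/2)M_p a = 3.950·a.
Adding the three: (m₁ − m₂)g = (m₁ + m₂ + 3.950)a, so a = (5.96 − 0.824)(9.81)/(5.96 + 0.824 + 3.950) = 4.694 m/s².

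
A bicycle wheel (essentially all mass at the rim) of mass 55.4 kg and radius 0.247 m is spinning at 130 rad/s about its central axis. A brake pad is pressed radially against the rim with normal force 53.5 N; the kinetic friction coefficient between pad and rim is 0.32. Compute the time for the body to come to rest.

I = MR² = (55.4)(0.247)² = 3.380 kg·m².
Friction force f = μN = (0.32)(53.5) = 17.12 N at the rim; torque magnitude τ = fR = 4.229 N·m, opposing ω.
|α| = τ/I = 4.229/3.380 = 1.251 rad/s² (deceleration).
0 = ω₀ − |α|t ⇒ t = ω₀/|α| = 130/1.251 = 103.9 s.

t ≈ 104 s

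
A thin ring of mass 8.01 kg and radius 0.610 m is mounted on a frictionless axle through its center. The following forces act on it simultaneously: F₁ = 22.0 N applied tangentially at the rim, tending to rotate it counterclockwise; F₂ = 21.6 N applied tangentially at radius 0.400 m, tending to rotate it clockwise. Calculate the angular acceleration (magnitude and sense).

α ≈ 1.60 rad/s², counterclockwise

I = MR² = (8.01)(0.610)² = 2.981 kg·m².
Taking counterclockwise as positive: τ₁ = +(22.0)(0.610) = +13.42 N·m; τ₂ = −(21.6)(0.400) = −8.640 N·m.
Net torque τ = 4.780 N·m.
α = τ/I = 4.780/2.981 = 1.604 rad/s².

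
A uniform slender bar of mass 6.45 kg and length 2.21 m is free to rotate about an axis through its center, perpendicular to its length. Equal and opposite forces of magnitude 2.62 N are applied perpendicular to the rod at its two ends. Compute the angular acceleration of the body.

α ≈ 2.21 rad/s²

I = (1/12)ML² = (1/12)(6.45)(2.21)² = 2.625 kg·m².
The couple gives τ = F·(L/2) + F·(L/2) = F L = (2.62)(2.21) = 5.790 N·m.
Newton's second law for rotation, τ = Iα, gives α = τ/I = 5.790/2.625 = 2.206 rad/s².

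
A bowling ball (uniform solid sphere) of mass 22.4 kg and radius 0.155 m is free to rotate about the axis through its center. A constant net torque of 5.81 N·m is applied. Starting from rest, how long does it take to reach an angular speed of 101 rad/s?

t ≈ 3.74 s

I = (2/5)MR² = (2/5)(22.4)(0.155)² = 0.2153 kg·m².
α = τ/I = 5.81/0.2153 = 26.99 rad/s².
ω = αt ⇒ t = ω/α = 101/26.99 = 3.742 s.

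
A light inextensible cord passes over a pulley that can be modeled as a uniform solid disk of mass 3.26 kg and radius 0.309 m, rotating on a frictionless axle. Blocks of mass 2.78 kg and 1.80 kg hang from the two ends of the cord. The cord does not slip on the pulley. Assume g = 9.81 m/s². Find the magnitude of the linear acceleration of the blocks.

I = ½MR² = (1/2)(3.26)(0.309)² = 0.1556 kg·m².
Heavier block: m₁g − T₁ = m₁a. Lighter block: T₂ − m₂g = m₂a.
Pulley: (T₁ − T₂)R = Iα = I(a/R), so T₁ − T₂ = (I/R²)a = (1/2)M_p a = 1.630·a.
Adding the three: (m₁ − m₂)g = (m₁ + m₂ + 1.630)a, so a = (2.78 − 1.80)(9.81)/(2.78 + 1.80 + 1.630) = 1.548 m/s².

a ≈ 1.55 m/s²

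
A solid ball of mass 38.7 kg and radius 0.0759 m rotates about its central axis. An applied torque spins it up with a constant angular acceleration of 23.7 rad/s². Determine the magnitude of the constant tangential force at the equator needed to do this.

I = (2/5)MR² = (2/5)(38.7)(0.0759)² = 0.08918 kg·m².
The required torque is τ = Iα = (0.08918)(23.70) = 2.114 N·m.
A tangential force at the equator gives τ = FR, so F = τ/R = 2.114/0.0759 = 27.85 N.

F ≈ 27.8 N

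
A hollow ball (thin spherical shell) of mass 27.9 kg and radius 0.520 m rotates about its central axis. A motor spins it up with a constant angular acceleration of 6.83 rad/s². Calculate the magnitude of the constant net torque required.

I = (2/3)MR² = (2/3)(27.9)(0.520)² = 5.029 kg·m².
τ = Iα = (5.029)(6.830) = 34.35 N·m.

τ ≈ 34.4 N·m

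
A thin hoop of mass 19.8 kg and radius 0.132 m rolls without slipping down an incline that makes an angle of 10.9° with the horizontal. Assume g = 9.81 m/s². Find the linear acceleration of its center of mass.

Translation along the incline: Mg sinθ − f = Ma.
Rotation about the center: fR = Iα with I = MR². No-slip gives a = αR, so f = (I/R²)a = M a.
Substituting: Mg sinθ = (1 + 1.000)Ma, so a = g sinθ/(1 + 1.000) = (9.81) sin 10.9° / 2.000 = 0.9275 m/s².

a ≈ 0.928 m/s²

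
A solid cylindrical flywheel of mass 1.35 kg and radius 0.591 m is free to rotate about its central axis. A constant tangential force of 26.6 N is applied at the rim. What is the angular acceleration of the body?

α ≈ 66.7 rad/s²

I = ½MR² = (1/2)(1.35)(0.591)² = 0.2358 kg·m².
τ = F R = (26.6)(0.591) = 15.72 N·m.
Newton's second law for rotation, τ = Iα, gives α = τ/I = 15.72/0.2358 = 66.68 rad/s².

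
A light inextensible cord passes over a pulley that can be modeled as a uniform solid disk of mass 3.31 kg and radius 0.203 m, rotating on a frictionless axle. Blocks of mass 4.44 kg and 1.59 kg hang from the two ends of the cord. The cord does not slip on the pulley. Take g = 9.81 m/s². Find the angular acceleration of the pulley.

α ≈ 17.9 rad/s²

I = ½MR² = (1/2)(3.31)(0.203)² = 0.06820 kg·m².
Heavier block: m₁g − T₁ = m₁a. Lighter block: T₂ − m₂g = m₂a.
Pulley: (T₁ − T₂)R = Iα = I(a/R), so T₁ − T₂ = (I/R²)a = (1/2)M_p a = 1.655·a.
Adding the three: (m₁ − m₂)g = (m₁ + m₂ + 1.655)a, so a = (4.44 − 1.59)(9.81)/(4.44 + 1.59 + 1.655) = 3.638 m/s².
α = a/R = 3.638/0.203 = 17.92 rad/s².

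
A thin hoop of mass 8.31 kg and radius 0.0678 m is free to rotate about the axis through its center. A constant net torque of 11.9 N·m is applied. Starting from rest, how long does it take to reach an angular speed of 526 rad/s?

I = MR² = (8.31)(0.0678)² = 0.03820 kg·m².
α = τ/I = 11.9/0.03820 = 311.5 rad/s².
ω = αt ⇒ t = ω/α = 526/311.5 = 1.688 s.

t ≈ 1.69 s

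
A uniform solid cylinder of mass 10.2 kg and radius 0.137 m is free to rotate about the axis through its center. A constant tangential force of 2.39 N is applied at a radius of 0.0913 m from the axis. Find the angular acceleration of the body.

α ≈ 2.28 rad/s²

I = ½MR² = (1/2)(10.2)(0.137)² = 0.09572 kg·m².
τ = F·r = (2.39)(0.0913) = 0.2182 N·m.
From τ = Iα: α = 0.2182/0.09572 = 2.280 rad/s².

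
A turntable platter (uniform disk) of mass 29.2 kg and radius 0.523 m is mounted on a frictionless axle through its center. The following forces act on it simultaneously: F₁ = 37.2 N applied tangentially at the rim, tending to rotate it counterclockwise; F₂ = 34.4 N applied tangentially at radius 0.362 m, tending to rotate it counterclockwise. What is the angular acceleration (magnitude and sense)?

α ≈ 7.99 rad/s², counterclockwise

I = ½MR² = (1/2)(29.2)(0.523)² = 3.994 kg·m².
Taking counterclockwise as positive: τ₁ = +(37.2)(0.523) = +19.46 N·m; τ₂ = +(34.4)(0.362) = +12.45 N·m.
Net torque τ = 31.91 N·m.
α = τ/I = 31.91/3.994 = 7.990 rad/s².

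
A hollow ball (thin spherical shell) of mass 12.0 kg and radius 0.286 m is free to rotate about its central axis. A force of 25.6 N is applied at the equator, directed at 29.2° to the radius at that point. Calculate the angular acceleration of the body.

I = (2/3)MR² = (2/3)(12.0)(0.286)² = 0.6544 kg·m².
Only the tangential component produces torque: τ = F R sinθ = (25.6)(0.286) sin 29.2° = 3.572 N·m.
From τ = Iα: α = 3.572/0.6544 = 5.459 rad/s².

α ≈ 5.46 rad/s²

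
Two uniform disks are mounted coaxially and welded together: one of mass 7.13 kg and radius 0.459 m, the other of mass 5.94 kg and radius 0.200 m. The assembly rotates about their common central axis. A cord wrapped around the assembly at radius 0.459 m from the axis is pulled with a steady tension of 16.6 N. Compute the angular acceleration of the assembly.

I = ½M₁R₁² + ½M₂R₂² = ½(7.13)(0.459)² + ½(5.94)(0.200)² = 0.8699 kg·m².
τ = F r = (16.6)(0.459) = 7.619 N·m.
α = τ/I = 7.619/0.8699 = 8.759 rad/s².

α ≈ 8.76 rad/s²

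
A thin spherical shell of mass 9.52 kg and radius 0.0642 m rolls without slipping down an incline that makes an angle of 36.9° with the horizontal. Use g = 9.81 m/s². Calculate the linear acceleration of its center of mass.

Translation along the incline: Mg sinθ − f = Ma.
Rotation about the center: fR = Iα with I = (2/3)MR². No-slip gives a = αR, so f = (I/R²)a = (2/3)M a.
Substituting: Mg sinθ = (1 + 0.6667)Ma, so a = g sinθ/(1 + 0.6667) = (9.81) sin 36.9° / 1.667 = 3.534 m/s².

a ≈ 3.53 m/s²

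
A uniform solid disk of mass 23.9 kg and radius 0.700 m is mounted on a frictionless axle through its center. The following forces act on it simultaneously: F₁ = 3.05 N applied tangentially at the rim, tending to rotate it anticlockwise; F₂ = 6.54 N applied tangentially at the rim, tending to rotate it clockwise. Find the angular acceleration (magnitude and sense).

α ≈ 0.417 rad/s², clockwise

I = ½MR² = (1/2)(23.9)(0.700)² = 5.855 kg·m².
Taking anticlockwise as positive: τ₁ = +(3.05)(0.700) = +2.135 N·m; τ₂ = −(6.54)(0.700) = −4.578 N·m.
Net torque τ = -2.443 N·m.
α = τ/I = -2.443/5.855 = -0.4172 rad/s².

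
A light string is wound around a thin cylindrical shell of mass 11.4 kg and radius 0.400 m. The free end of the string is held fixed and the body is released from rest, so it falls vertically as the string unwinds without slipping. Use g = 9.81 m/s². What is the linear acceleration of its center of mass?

a ≈ 4.91 m/s²

Translation: Mg − T = Ma. Rotation about the center: TR = Iα with I = MR².
With a = αR: T = (I/R²)a = M a, so Mg = (1 + 1.000)Ma.
a = g/(1 + 1.000) = 9.81/2.000 = 4.905 m/s².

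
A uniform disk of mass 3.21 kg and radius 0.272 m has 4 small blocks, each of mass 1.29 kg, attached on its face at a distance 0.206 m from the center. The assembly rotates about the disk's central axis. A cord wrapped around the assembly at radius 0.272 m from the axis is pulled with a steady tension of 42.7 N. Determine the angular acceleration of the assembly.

I_disk = ½MR² = ½(3.21)(0.272)² = 0.1187 kg·m².
I_blocks = 4·m·r² = 4(1.29)(0.206)² = 0.2190 kg·m².
Total I = 0.3377 kg·m².
τ = F r = (42.7)(0.272) = 11.61 N·m.
α = τ/I = 11.61/0.3377 = 34.39 rad/s².

α ≈ 34.4 rad/s²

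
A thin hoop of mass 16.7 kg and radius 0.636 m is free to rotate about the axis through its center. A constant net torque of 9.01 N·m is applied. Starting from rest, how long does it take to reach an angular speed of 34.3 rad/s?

t ≈ 25.7 s

I = MR² = (16.7)(0.636)² = 6.755 kg·m².
α = τ/I = 9.01/6.755 = 1.334 rad/s².
ω = αt ⇒ t = ω/α = 34.3/1.334 = 25.72 s.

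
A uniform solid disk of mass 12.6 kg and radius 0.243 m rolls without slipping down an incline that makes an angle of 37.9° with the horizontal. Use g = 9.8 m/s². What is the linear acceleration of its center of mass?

a ≈ 4.01 m/s²

Translation along the incline: Mg sinθ − f = Ma.
Rotation about the center: fR = Iα with I = ½MR². No-slip gives a = αR, so f = (I/R²)a = (1/2)M a.
Substituting: Mg sinθ = (1 + 0.5000)Ma, so a = g sinθ/(1 + 0.5000) = (9.8) sin 37.9° / 1.500 = 4.013 m/s².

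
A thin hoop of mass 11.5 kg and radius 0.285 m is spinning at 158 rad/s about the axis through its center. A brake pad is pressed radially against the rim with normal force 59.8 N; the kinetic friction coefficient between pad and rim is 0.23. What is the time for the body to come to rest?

t ≈ 37.7 s

I = MR² = (11.5)(0.285)² = 0.9341 kg·m².
Friction force f = μN = (0.23)(59.8) = 13.75 N at the rim; torque magnitude τ = fR = 3.920 N·m, opposing ω.
|α| = τ/I = 3.920/0.9341 = 4.196 rad/s² (deceleration).
0 = ω₀ − |α|t ⇒ t = ω₀/|α| = 158/4.196 = 37.65 s.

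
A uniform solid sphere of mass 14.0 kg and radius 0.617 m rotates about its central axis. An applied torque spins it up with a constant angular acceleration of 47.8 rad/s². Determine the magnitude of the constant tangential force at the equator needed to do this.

I = (2/5)MR² = (2/5)(14.0)(0.617)² = 2.132 kg·m².
The required torque is τ = Iα = (2.132)(47.80) = 101.9 N·m.
A tangential force at the equator gives τ = FR, so F = τ/R = 101.9/0.617 = 165.2 N.

F ≈ 165 N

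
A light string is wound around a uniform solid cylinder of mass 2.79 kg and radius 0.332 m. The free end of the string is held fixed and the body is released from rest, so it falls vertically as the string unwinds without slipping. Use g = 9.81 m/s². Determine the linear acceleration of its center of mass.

Translation: Mg − T = Ma. Rotation about the center: TR = Iα with I = ½MR².
With a = αR: T = (I/R²)a = (1/2)M a, so Mg = (1 + 0.5000)Ma.
a = g/(1 + 0.5000) = 9.81/1.500 = 6.540 m/s².

a ≈ 6.54 m/s²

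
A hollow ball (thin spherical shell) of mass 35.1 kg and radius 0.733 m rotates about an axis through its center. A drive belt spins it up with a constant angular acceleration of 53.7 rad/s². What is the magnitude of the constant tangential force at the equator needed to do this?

I = (2/3)MR² = (2/3)(35.1)(0.733)² = 12.57 kg·m².
The required torque is τ = Iα = (12.57)(53.70) = 675.1 N·m.
A tangential force at the equator gives τ = FR, so F = τ/R = 675.1/0.733 = 921.1 N.

F ≈ 921 N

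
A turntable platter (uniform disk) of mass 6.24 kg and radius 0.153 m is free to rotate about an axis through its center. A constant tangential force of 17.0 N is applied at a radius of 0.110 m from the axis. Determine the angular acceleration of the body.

I = ½MR² = (1/2)(6.24)(0.153)² = 0.07304 kg·m².
τ = F·r = (17.0)(0.110) = 1.870 N·m.
From τ = Iα: α = 1.870/0.07304 = 25.60 rad/s².

α ≈ 25.6 rad/s²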